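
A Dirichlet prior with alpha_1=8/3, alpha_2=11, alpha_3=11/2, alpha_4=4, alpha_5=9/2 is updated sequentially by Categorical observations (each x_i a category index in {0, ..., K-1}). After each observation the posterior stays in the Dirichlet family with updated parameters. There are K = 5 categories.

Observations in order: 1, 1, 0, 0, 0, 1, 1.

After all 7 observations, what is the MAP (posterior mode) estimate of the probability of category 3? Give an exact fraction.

9/89

obs 1: x=1 → posterior Dirichlet(8/3, 12, 11/2, 4, 9/2)
obs 2: x=1 → posterior Dirichlet(8/3, 13, 11/2, 4, 9/2)
obs 3: x=0 → posterior Dirichlet(11/3, 13, 11/2, 4, 9/2)
obs 4: x=0 → posterior Dirichlet(14/3, 13, 11/2, 4, 9/2)
obs 5: x=0 → posterior Dirichlet(17/3, 13, 11/2, 4, 9/2)
obs 6: x=1 → posterior Dirichlet(17/3, 14, 11/2, 4, 9/2)
obs 7: x=1 → posterior Dirichlet(17/3, 15, 11/2, 4, 9/2)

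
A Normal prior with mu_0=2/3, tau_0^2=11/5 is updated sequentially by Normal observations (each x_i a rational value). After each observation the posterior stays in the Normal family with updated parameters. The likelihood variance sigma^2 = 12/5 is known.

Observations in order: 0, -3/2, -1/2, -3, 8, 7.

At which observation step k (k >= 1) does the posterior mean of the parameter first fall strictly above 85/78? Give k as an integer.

k = 6

obs 1: x=0 → posterior Normal(8/23, 132/115)
obs 2: x=-3/2 → posterior Normal(-1/4, 66/85)
obs 3: x=-1/2 → posterior Normal(-14/45, 44/75)
obs 4: x=-3 → posterior Normal(-47/56, 33/70)
obs 5: x=8 → posterior Normal(41/67, 132/335)
obs 6: x=7 → posterior Normal(59/39, 22/65)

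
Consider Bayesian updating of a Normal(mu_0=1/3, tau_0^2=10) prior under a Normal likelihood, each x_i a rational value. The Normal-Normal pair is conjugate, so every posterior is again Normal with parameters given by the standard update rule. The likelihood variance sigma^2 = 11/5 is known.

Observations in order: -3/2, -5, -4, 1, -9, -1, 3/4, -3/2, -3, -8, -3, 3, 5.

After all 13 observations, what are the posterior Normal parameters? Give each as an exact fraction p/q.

obs 1: x=-3/2 → posterior Normal(-214/183, 110/61)
obs 2: x=-5 → posterior Normal(-964/333, 110/111)
obs 3: x=-4 → posterior Normal(-68/21, 110/161)
obs 4: x=1 → posterior Normal(-1414/633, 110/211)
obs 5: x=-9 → posterior Normal(-2764/783, 110/261)
obs 6: x=-1 → posterior Normal(-2914/933, 110/311)
obs 7: x=3/4 → posterior Normal(-5603/2166, 110/361)
obs 8: x=-3/2 → posterior Normal(-6053/2466, 110/411)
obs 9: x=-3 → posterior Normal(-6953/2766, 110/461)
obs 10: x=-8 → posterior Normal(-9353/3066, 110/511)
obs 11: x=-3 → posterior Normal(-10253/3366, 10/51)
obs 12: x=3 → posterior Normal(-199/78, 110/611)
obs 13: x=5 → posterior Normal(-7853/3966, 110/661)

mu_0=-7853/3966, tau_0^2=110/661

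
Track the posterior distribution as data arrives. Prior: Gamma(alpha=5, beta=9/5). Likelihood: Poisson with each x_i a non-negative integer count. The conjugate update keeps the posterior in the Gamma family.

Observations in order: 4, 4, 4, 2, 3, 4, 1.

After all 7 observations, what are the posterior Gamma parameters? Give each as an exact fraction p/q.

alpha=27, beta=44/5

obs 1: x=4 → posterior Gamma(9, 14/5)
obs 2: x=4 → posterior Gamma(13, 19/5)
obs 3: x=4 → posterior Gamma(17, 24/5)
obs 4: x=2 → posterior Gamma(19, 29/5)
obs 5: x=3 → posterior Gamma(22, 34/5)
obs 6: x=4 → posterior Gamma(26, 39/5)
obs 7: x=1 → posterior Gamma(27, 44/5)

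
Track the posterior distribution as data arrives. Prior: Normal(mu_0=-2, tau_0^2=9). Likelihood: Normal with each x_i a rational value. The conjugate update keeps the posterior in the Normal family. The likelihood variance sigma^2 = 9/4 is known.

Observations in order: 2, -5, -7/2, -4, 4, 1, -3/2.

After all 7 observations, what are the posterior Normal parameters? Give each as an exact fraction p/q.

obs 1: x=2 → posterior Normal(6/5, 9/5)
obs 2: x=-5 → posterior Normal(-14/9, 1)
obs 3: x=-7/2 → posterior Normal(-28/13, 9/13)
obs 4: x=-4 → posterior Normal(-44/17, 9/17)
obs 5: x=4 → posterior Normal(-4/3, 3/7)
obs 6: x=1 → posterior Normal(-24/25, 9/25)
obs 7: x=-3/2 → posterior Normal(-30/29, 9/29)

mu_0=-30/29, tau_0^2=9/29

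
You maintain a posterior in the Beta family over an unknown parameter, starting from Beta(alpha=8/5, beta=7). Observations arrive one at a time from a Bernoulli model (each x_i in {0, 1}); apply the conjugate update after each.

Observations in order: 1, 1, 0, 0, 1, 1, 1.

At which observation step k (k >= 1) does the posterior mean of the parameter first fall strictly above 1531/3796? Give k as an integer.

k = 7

obs 1: x=1 → posterior Beta(13/5, 7)
obs 2: x=1 → posterior Beta(18/5, 7)
obs 3: x=0 → posterior Beta(18/5, 8)
obs 4: x=0 → posterior Beta(18/5, 9)
obs 5: x=1 → posterior Beta(23/5, 9)
obs 6: x=1 → posterior Beta(28/5, 9)
obs 7: x=1 → posterior Beta(33/5, 9)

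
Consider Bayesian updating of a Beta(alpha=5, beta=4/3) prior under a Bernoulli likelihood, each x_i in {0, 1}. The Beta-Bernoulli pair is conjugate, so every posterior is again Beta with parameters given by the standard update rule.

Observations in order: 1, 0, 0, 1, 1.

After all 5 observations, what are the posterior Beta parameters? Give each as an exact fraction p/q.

obs 1: x=1 → posterior Beta(6, 4/3)
obs 2: x=0 → posterior Beta(6, 7/3)
obs 3: x=0 → posterior Beta(6, 10/3)
obs 4: x=1 → posterior Beta(7, 10/3)
obs 5: x=1 → posterior Beta(8, 10/3)

alpha=8, beta=10/3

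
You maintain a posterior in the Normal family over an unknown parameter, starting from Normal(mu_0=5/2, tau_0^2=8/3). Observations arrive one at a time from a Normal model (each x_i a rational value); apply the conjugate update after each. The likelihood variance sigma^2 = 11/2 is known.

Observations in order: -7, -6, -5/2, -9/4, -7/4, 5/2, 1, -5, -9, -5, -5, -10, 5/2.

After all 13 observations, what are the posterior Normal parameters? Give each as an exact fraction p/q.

obs 1: x=-7 → posterior Normal(-59/98, 88/49)
obs 2: x=-6 → posterior Normal(-251/130, 88/65)
obs 3: x=-5/2 → posterior Normal(-331/162, 88/81)
obs 4: x=-9/4 → posterior Normal(-403/194, 88/97)
obs 5: x=-7/4 → posterior Normal(-459/226, 88/113)
obs 6: x=5/2 → posterior Normal(-379/258, 88/129)
obs 7: x=1 → posterior Normal(-347/290, 88/145)
obs 8: x=-5 → posterior Normal(-507/322, 88/161)
obs 9: x=-9 → posterior Normal(-265/118, 88/177)
obs 10: x=-5 → posterior Normal(-955/386, 88/193)
obs 11: x=-5 → posterior Normal(-1115/418, 8/19)
obs 12: x=-10 → posterior Normal(-287/90, 88/225)
obs 13: x=5/2 → posterior Normal(-1355/482, 88/241)

mu_0=-1355/482, tau_0^2=88/241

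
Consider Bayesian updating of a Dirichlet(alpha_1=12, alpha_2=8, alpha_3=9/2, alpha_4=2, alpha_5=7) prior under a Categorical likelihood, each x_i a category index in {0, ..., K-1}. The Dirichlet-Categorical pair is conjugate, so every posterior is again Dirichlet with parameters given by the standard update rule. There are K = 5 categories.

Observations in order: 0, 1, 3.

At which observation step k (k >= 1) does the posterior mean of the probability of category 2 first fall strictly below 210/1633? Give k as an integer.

obs 1: x=0 → posterior Dirichlet(13, 8, 9/2, 2, 7)
obs 2: x=1 → posterior Dirichlet(13, 9, 9/2, 2, 7)
obs 3: x=3 → posterior Dirichlet(13, 9, 9/2, 3, 7)

k = 2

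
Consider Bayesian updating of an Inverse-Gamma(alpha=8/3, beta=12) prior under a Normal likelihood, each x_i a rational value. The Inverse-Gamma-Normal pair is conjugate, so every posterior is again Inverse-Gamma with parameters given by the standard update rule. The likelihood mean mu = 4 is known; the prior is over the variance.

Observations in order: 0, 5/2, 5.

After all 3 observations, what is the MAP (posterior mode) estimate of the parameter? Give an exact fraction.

obs 1: x=0 → posterior Inverse-Gamma(19/6, 20)
obs 2: x=5/2 → posterior Inverse-Gamma(11/3, 169/8)
obs 3: x=5 → posterior Inverse-Gamma(25/6, 173/8)

519/124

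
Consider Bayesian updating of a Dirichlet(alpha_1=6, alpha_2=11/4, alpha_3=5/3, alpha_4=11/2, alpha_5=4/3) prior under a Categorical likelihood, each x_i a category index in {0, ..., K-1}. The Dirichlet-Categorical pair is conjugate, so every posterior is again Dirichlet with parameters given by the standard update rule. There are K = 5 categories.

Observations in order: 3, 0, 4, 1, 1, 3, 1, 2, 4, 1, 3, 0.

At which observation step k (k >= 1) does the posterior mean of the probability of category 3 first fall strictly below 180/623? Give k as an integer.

obs 1: x=3 → posterior Dirichlet(6, 11/4, 5/3, 13/2, 4/3)
obs 2: x=0 → posterior Dirichlet(7, 11/4, 5/3, 13/2, 4/3)
obs 3: x=4 → posterior Dirichlet(7, 11/4, 5/3, 13/2, 7/3)
obs 4: x=1 → posterior Dirichlet(7, 15/4, 5/3, 13/2, 7/3)
obs 5: x=1 → posterior Dirichlet(7, 19/4, 5/3, 13/2, 7/3)
obs 6: x=3 → posterior Dirichlet(7, 19/4, 5/3, 15/2, 7/3)
obs 7: x=1 → posterior Dirichlet(7, 23/4, 5/3, 15/2, 7/3)
obs 8: x=2 → posterior Dirichlet(7, 23/4, 8/3, 15/2, 7/3)
obs 9: x=4 → posterior Dirichlet(7, 23/4, 8/3, 15/2, 10/3)
obs 10: x=1 → posterior Dirichlet(7, 27/4, 8/3, 15/2, 10/3)
obs 11: x=3 → posterior Dirichlet(7, 27/4, 8/3, 17/2, 10/3)
obs 12: x=0 → posterior Dirichlet(8, 27/4, 8/3, 17/2, 10/3)

k = 9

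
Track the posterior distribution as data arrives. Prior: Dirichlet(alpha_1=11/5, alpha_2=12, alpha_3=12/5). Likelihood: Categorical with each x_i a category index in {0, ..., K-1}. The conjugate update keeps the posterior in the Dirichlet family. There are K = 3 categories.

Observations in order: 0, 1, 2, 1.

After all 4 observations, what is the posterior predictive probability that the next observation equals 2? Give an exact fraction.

17/103

obs 1: x=0 → posterior Dirichlet(16/5, 12, 12/5)
obs 2: x=1 → posterior Dirichlet(16/5, 13, 12/5)
obs 3: x=2 → posterior Dirichlet(16/5, 13, 17/5)
obs 4: x=1 → posterior Dirichlet(16/5, 14, 17/5)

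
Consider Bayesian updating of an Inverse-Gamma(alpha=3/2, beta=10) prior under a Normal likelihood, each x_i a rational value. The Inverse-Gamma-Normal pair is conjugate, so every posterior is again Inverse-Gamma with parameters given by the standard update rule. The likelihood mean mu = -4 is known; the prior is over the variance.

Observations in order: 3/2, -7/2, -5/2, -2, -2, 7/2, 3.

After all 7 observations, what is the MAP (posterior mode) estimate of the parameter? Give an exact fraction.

83/6

obs 1: x=3/2 → posterior Inverse-Gamma(2, 201/8)
obs 2: x=-7/2 → posterior Inverse-Gamma(5/2, 101/4)
obs 3: x=-5/2 → posterior Inverse-Gamma(3, 211/8)
obs 4: x=-2 → posterior Inverse-Gamma(7/2, 227/8)
obs 5: x=-2 → posterior Inverse-Gamma(4, 243/8)
obs 6: x=7/2 → posterior Inverse-Gamma(9/2, 117/2)
obs 7: x=3 → posterior Inverse-Gamma(5, 83)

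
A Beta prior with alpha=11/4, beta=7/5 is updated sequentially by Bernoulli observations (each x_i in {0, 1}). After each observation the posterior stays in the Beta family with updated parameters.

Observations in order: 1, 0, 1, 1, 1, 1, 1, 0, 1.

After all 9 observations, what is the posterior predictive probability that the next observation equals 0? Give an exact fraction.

68/263

obs 1: x=1 → posterior Beta(15/4, 7/5)
obs 2: x=0 → posterior Beta(15/4, 12/5)
obs 3: x=1 → posterior Beta(19/4, 12/5)
obs 4: x=1 → posterior Beta(23/4, 12/5)
obs 5: x=1 → posterior Beta(27/4, 12/5)
obs 6: x=1 → posterior Beta(31/4, 12/5)
obs 7: x=1 → posterior Beta(35/4, 12/5)
obs 8: x=0 → posterior Beta(35/4, 17/5)
obs 9: x=1 → posterior Beta(39/4, 17/5)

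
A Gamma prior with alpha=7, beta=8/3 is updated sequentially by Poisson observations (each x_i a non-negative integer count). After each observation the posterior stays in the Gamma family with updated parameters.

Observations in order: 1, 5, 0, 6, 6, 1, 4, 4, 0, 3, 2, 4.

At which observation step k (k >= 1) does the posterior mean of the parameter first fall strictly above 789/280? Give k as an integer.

obs 1: x=1 → posterior Gamma(8, 11/3)
obs 2: x=5 → posterior Gamma(13, 14/3)
obs 3: x=0 → posterior Gamma(13, 17/3)
obs 4: x=6 → posterior Gamma(19, 20/3)
obs 5: x=6 → posterior Gamma(25, 23/3)
obs 6: x=1 → posterior Gamma(26, 26/3)
obs 7: x=4 → posterior Gamma(30, 29/3)
obs 8: x=4 → posterior Gamma(34, 32/3)
obs 9: x=0 → posterior Gamma(34, 35/3)
obs 10: x=3 → posterior Gamma(37, 38/3)
obs 11: x=2 → posterior Gamma(39, 41/3)
obs 12: x=4 → posterior Gamma(43, 44/3)

k = 4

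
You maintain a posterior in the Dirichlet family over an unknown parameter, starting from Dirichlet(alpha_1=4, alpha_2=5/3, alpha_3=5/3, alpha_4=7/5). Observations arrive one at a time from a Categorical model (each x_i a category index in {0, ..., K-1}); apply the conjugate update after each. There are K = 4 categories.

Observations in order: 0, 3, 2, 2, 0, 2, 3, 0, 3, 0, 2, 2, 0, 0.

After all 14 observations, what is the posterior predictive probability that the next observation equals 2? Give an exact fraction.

obs 1: x=0 → posterior Dirichlet(5, 5/3, 5/3, 7/5)
obs 2: x=3 → posterior Dirichlet(5, 5/3, 5/3, 12/5)
obs 3: x=2 → posterior Dirichlet(5, 5/3, 8/3, 12/5)
obs 4: x=2 → posterior Dirichlet(5, 5/3, 11/3, 12/5)
obs 5: x=0 → posterior Dirichlet(6, 5/3, 11/3, 12/5)
obs 6: x=2 → posterior Dirichlet(6, 5/3, 14/3, 12/5)
obs 7: x=3 → posterior Dirichlet(6, 5/3, 14/3, 17/5)
obs 8: x=0 → posterior Dirichlet(7, 5/3, 14/3, 17/5)
obs 9: x=3 → posterior Dirichlet(7, 5/3, 14/3, 22/5)
obs 10: x=0 → posterior Dirichlet(8, 5/3, 14/3, 22/5)
obs 11: x=2 → posterior Dirichlet(8, 5/3, 17/3, 22/5)
obs 12: x=2 → posterior Dirichlet(8, 5/3, 20/3, 22/5)
obs 13: x=0 → posterior Dirichlet(9, 5/3, 20/3, 22/5)
obs 14: x=0 → posterior Dirichlet(10, 5/3, 20/3, 22/5)

100/341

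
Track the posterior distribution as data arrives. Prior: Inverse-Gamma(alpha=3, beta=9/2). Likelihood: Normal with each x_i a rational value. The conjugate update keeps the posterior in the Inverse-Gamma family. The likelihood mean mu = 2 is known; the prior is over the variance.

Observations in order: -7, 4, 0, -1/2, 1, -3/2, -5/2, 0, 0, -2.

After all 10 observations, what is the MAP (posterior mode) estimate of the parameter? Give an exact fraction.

obs 1: x=-7 → posterior Inverse-Gamma(7/2, 45)
obs 2: x=4 → posterior Inverse-Gamma(4, 47)
obs 3: x=0 → posterior Inverse-Gamma(9/2, 49)
obs 4: x=-1/2 → posterior Inverse-Gamma(5, 417/8)
obs 5: x=1 → posterior Inverse-Gamma(11/2, 421/8)
obs 6: x=-3/2 → posterior Inverse-Gamma(6, 235/4)
obs 7: x=-5/2 → posterior Inverse-Gamma(13/2, 551/8)
obs 8: x=0 → posterior Inverse-Gamma(7, 567/8)
obs 9: x=0 → posterior Inverse-Gamma(15/2, 583/8)
obs 10: x=-2 → posterior Inverse-Gamma(8, 647/8)

647/72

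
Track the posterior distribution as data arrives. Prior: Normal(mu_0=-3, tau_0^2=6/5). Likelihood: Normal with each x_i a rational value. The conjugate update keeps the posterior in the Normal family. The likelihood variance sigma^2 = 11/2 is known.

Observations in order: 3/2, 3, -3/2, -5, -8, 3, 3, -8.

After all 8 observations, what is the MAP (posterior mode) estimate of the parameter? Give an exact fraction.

obs 1: x=3/2 → posterior Normal(-147/67, 66/67)
obs 2: x=3 → posterior Normal(-111/79, 66/79)
obs 3: x=-3/2 → posterior Normal(-129/91, 66/91)
obs 4: x=-5 → posterior Normal(-189/103, 66/103)
obs 5: x=-8 → posterior Normal(-57/23, 66/115)
obs 6: x=3 → posterior Normal(-249/127, 66/127)
obs 7: x=3 → posterior Normal(-213/139, 66/139)
obs 8: x=-8 → posterior Normal(-309/151, 66/151)

-309/151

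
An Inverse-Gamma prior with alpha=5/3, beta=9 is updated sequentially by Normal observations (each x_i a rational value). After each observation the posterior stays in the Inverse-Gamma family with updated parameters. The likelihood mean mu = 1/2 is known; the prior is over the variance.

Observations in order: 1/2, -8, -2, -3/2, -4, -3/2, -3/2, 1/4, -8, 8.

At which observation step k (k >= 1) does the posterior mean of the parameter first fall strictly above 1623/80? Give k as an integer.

obs 1: x=1/2 → posterior Inverse-Gamma(13/6, 9)
obs 2: x=-8 → posterior Inverse-Gamma(8/3, 361/8)
obs 3: x=-2 → posterior Inverse-Gamma(19/6, 193/4)
obs 4: x=-3/2 → posterior Inverse-Gamma(11/3, 201/4)
obs 5: x=-4 → posterior Inverse-Gamma(25/6, 483/8)
obs 6: x=-3/2 → posterior Inverse-Gamma(14/3, 499/8)
obs 7: x=-3/2 → posterior Inverse-Gamma(31/6, 515/8)
obs 8: x=1/4 → posterior Inverse-Gamma(17/3, 2061/32)
obs 9: x=-8 → posterior Inverse-Gamma(37/6, 3217/32)
obs 10: x=8 → posterior Inverse-Gamma(20/3, 4117/32)

k = 2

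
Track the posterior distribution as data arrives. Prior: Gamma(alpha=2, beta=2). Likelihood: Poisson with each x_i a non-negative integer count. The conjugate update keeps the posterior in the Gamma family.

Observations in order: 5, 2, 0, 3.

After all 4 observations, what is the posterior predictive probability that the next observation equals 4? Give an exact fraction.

obs 1: x=5 → posterior Gamma(7, 3)
obs 2: x=2 → posterior Gamma(9, 4)
obs 3: x=0 → posterior Gamma(9, 5)
obs 4: x=3 → posterior Gamma(12, 6)

424472555520/4747561509943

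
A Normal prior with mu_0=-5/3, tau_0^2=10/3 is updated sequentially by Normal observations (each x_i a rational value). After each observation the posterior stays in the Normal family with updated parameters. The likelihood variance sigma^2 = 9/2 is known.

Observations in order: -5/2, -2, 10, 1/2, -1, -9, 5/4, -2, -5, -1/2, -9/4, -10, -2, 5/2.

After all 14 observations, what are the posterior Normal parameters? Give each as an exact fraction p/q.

mu_0=-485/307, tau_0^2=90/307

obs 1: x=-5/2 → posterior Normal(-95/47, 90/47)
obs 2: x=-2 → posterior Normal(-135/67, 90/67)
obs 3: x=10 → posterior Normal(65/87, 30/29)
obs 4: x=1/2 → posterior Normal(75/107, 90/107)
obs 5: x=-1 → posterior Normal(55/127, 90/127)
obs 6: x=-9 → posterior Normal(-125/147, 30/49)
obs 7: x=5/4 → posterior Normal(-100/167, 90/167)
obs 8: x=-2 → posterior Normal(-140/187, 90/187)
obs 9: x=-5 → posterior Normal(-80/69, 10/23)
obs 10: x=-1/2 → posterior Normal(-250/227, 90/227)
obs 11: x=-9/4 → posterior Normal(-295/247, 90/247)
obs 12: x=-10 → posterior Normal(-165/89, 30/89)
obs 13: x=-2 → posterior Normal(-535/287, 90/287)
obs 14: x=5/2 → posterior Normal(-485/307, 90/307)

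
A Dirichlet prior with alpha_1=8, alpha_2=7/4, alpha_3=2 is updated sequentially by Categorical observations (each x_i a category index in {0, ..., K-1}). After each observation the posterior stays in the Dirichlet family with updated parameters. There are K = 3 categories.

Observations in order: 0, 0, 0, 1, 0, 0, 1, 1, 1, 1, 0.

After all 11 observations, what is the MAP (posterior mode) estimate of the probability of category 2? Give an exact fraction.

4/79

obs 1: x=0 → posterior Dirichlet(9, 7/4, 2)
obs 2: x=0 → posterior Dirichlet(10, 7/4, 2)
obs 3: x=0 → posterior Dirichlet(11, 7/4, 2)
obs 4: x=1 → posterior Dirichlet(11, 11/4, 2)
obs 5: x=0 → posterior Dirichlet(12, 11/4, 2)
obs 6: x=0 → posterior Dirichlet(13, 11/4, 2)
obs 7: x=1 → posterior Dirichlet(13, 15/4, 2)
obs 8: x=1 → posterior Dirichlet(13, 19/4, 2)
obs 9: x=1 → posterior Dirichlet(13, 23/4, 2)
obs 10: x=1 → posterior Dirichlet(13, 27/4, 2)
obs 11: x=0 → posterior Dirichlet(14, 27/4, 2)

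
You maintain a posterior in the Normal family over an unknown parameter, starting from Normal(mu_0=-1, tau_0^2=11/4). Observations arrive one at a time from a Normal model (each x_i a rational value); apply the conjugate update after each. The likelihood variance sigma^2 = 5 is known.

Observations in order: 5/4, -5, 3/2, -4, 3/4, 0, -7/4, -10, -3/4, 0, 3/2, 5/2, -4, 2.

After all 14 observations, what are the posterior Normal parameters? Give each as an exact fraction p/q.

obs 1: x=5/4 → posterior Normal(-25/124, 55/31)
obs 2: x=-5 → posterior Normal(-35/24, 55/42)
obs 3: x=3/2 → posterior Normal(-179/212, 55/53)
obs 4: x=-4 → posterior Normal(-355/256, 55/64)
obs 5: x=3/4 → posterior Normal(-161/150, 11/15)
obs 6: x=0 → posterior Normal(-161/172, 55/86)
obs 7: x=-7/4 → posterior Normal(-399/388, 55/97)
obs 8: x=-10 → posterior Normal(-839/432, 55/108)
obs 9: x=-3/4 → posterior Normal(-218/119, 55/119)
obs 10: x=0 → posterior Normal(-109/65, 11/26)
obs 11: x=3/2 → posterior Normal(-403/282, 55/141)
obs 12: x=5/2 → posterior Normal(-87/76, 55/152)
obs 13: x=-4 → posterior Normal(-218/163, 55/163)
obs 14: x=2 → posterior Normal(-98/87, 55/174)

mu_0=-98/87, tau_0^2=55/174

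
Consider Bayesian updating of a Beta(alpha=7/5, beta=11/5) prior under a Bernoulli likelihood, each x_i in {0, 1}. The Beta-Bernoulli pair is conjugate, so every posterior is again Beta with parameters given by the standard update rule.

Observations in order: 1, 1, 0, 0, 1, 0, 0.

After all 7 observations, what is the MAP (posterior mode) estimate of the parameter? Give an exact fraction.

17/43

obs 1: x=1 → posterior Beta(12/5, 11/5)
obs 2: x=1 → posterior Beta(17/5, 11/5)
obs 3: x=0 → posterior Beta(17/5, 16/5)
obs 4: x=0 → posterior Beta(17/5, 21/5)
obs 5: x=1 → posterior Beta(22/5, 21/5)
obs 6: x=0 → posterior Beta(22/5, 26/5)
obs 7: x=0 → posterior Beta(22/5, 31/5)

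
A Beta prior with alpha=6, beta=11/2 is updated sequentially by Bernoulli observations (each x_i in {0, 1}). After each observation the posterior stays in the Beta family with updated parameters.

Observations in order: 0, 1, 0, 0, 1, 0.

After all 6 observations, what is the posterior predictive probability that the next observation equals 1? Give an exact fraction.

16/35

obs 1: x=0 → posterior Beta(6, 13/2)
obs 2: x=1 → posterior Beta(7, 13/2)
obs 3: x=0 → posterior Beta(7, 15/2)
obs 4: x=0 → posterior Beta(7, 17/2)
obs 5: x=1 → posterior Beta(8, 17/2)
obs 6: x=0 → posterior Beta(8, 19/2)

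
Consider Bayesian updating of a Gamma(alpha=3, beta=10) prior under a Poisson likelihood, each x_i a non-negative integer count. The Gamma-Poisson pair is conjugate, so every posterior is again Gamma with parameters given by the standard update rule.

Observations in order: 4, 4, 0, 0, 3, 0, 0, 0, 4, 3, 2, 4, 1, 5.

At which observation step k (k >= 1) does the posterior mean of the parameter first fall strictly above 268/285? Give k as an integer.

obs 1: x=4 → posterior Gamma(7, 11)
obs 2: x=4 → posterior Gamma(11, 12)
obs 3: x=0 → posterior Gamma(11, 13)
obs 4: x=0 → posterior Gamma(11, 14)
obs 5: x=3 → posterior Gamma(14, 15)
obs 6: x=0 → posterior Gamma(14, 16)
obs 7: x=0 → posterior Gamma(14, 17)
obs 8: x=0 → posterior Gamma(14, 18)
obs 9: x=4 → posterior Gamma(18, 19)
obs 10: x=3 → posterior Gamma(21, 20)
obs 11: x=2 → posterior Gamma(23, 21)
obs 12: x=4 → posterior Gamma(27, 22)
obs 13: x=1 → posterior Gamma(28, 23)
obs 14: x=5 → posterior Gamma(33, 24)

k = 9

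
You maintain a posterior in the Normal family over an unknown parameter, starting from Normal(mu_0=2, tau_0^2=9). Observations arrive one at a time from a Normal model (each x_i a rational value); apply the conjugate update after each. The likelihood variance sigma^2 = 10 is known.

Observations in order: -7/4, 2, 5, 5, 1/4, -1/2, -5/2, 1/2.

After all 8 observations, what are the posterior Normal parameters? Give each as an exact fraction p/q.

obs 1: x=-7/4 → posterior Normal(17/76, 90/19)
obs 2: x=2 → posterior Normal(89/112, 45/14)
obs 3: x=5 → posterior Normal(269/148, 90/37)
obs 4: x=5 → posterior Normal(449/184, 45/23)
obs 5: x=1/4 → posterior Normal(229/110, 18/11)
obs 6: x=-1/2 → posterior Normal(55/32, 45/32)
obs 7: x=-5/2 → posterior Normal(175/146, 90/73)
obs 8: x=1/2 → posterior Normal(46/41, 45/41)

mu_0=46/41, tau_0^2=45/41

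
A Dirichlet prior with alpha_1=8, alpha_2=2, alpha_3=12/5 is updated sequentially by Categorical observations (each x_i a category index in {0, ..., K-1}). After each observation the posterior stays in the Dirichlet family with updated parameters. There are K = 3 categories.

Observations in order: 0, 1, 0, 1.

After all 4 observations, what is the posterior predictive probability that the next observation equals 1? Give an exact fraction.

obs 1: x=0 → posterior Dirichlet(9, 2, 12/5)
obs 2: x=1 → posterior Dirichlet(9, 3, 12/5)
obs 3: x=0 → posterior Dirichlet(10, 3, 12/5)
obs 4: x=1 → posterior Dirichlet(10, 4, 12/5)

10/41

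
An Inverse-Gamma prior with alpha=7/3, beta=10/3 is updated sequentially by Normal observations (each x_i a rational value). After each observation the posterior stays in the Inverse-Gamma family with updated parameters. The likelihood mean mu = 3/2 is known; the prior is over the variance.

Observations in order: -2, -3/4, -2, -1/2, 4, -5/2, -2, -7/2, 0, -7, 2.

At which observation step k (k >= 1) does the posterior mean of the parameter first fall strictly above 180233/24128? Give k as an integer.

obs 1: x=-2 → posterior Inverse-Gamma(17/6, 227/24)
obs 2: x=-3/4 → posterior Inverse-Gamma(10/3, 1151/96)
obs 3: x=-2 → posterior Inverse-Gamma(23/6, 1739/96)
obs 4: x=-1/2 → posterior Inverse-Gamma(13/3, 1931/96)
obs 5: x=4 → posterior Inverse-Gamma(29/6, 2231/96)
obs 6: x=-5/2 → posterior Inverse-Gamma(16/3, 2999/96)
obs 7: x=-2 → posterior Inverse-Gamma(35/6, 3587/96)
obs 8: x=-7/2 → posterior Inverse-Gamma(19/3, 4787/96)
obs 9: x=0 → posterior Inverse-Gamma(41/6, 4895/96)
obs 10: x=-7 → posterior Inverse-Gamma(22/3, 8363/96)
obs 11: x=2 → posterior Inverse-Gamma(47/6, 8375/96)

k = 7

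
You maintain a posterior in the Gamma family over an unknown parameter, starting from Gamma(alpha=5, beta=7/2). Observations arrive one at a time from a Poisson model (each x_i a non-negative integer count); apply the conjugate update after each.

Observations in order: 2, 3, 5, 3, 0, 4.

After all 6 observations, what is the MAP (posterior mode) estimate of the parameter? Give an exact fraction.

obs 1: x=2 → posterior Gamma(7, 9/2)
obs 2: x=3 → posterior Gamma(10, 11/2)
obs 3: x=5 → posterior Gamma(15, 13/2)
obs 4: x=3 → posterior Gamma(18, 15/2)
obs 5: x=0 → posterior Gamma(18, 17/2)
obs 6: x=4 → posterior Gamma(22, 19/2)

42/19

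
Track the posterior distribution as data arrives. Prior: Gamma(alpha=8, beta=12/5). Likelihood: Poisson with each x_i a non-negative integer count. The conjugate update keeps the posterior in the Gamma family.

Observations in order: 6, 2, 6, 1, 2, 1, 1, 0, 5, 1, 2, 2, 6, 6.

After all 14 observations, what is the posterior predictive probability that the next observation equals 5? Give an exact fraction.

53649171074424818768151708472847517278068865430626059442733711676220068283630966906992222227398656000000/542050365259193112388472922442458605375993009634289838375725400141670695116239816378923604010947503709489

obs 1: x=6 → posterior Gamma(14, 17/5)
obs 2: x=2 → posterior Gamma(16, 22/5)
obs 3: x=6 → posterior Gamma(22, 27/5)
obs 4: x=1 → posterior Gamma(23, 32/5)
obs 5: x=2 → posterior Gamma(25, 37/5)
obs 6: x=1 → posterior Gamma(26, 42/5)
obs 7: x=1 → posterior Gamma(27, 47/5)
obs 8: x=0 → posterior Gamma(27, 52/5)
obs 9: x=5 → posterior Gamma(32, 57/5)
obs 10: x=1 → posterior Gamma(33, 62/5)
obs 11: x=2 → posterior Gamma(35, 67/5)
obs 12: x=2 → posterior Gamma(37, 72/5)
obs 13: x=6 → posterior Gamma(43, 77/5)
obs 14: x=6 → posterior Gamma(49, 82/5)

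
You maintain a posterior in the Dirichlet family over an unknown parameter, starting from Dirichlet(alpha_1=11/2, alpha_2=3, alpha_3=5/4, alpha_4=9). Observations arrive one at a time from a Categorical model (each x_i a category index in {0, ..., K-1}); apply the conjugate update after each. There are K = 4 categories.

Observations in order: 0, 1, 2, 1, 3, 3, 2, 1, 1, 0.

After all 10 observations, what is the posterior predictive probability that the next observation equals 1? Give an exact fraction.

28/115

obs 1: x=0 → posterior Dirichlet(13/2, 3, 5/4, 9)
obs 2: x=1 → posterior Dirichlet(13/2, 4, 5/4, 9)
obs 3: x=2 → posterior Dirichlet(13/2, 4, 9/4, 9)
obs 4: x=1 → posterior Dirichlet(13/2, 5, 9/4, 9)
obs 5: x=3 → posterior Dirichlet(13/2, 5, 9/4, 10)
obs 6: x=3 → posterior Dirichlet(13/2, 5, 9/4, 11)
obs 7: x=2 → posterior Dirichlet(13/2, 5, 13/4, 11)
obs 8: x=1 → posterior Dirichlet(13/2, 6, 13/4, 11)
obs 9: x=1 → posterior Dirichlet(13/2, 7, 13/4, 11)
obs 10: x=0 → posterior Dirichlet(15/2, 7, 13/4, 11)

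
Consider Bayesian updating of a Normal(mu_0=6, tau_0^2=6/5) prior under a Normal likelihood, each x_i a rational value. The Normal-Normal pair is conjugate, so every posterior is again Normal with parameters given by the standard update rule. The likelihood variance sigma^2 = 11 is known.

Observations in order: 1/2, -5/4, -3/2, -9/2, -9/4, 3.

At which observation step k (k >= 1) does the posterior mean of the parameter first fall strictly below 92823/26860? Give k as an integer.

k = 5

obs 1: x=1/2 → posterior Normal(333/61, 66/61)
obs 2: x=-5/4 → posterior Normal(651/134, 66/67)
obs 3: x=-3/2 → posterior Normal(633/146, 66/73)
obs 4: x=-9/2 → posterior Normal(579/158, 66/79)
obs 5: x=-9/4 → posterior Normal(276/85, 66/85)
obs 6: x=3 → posterior Normal(42/13, 66/91)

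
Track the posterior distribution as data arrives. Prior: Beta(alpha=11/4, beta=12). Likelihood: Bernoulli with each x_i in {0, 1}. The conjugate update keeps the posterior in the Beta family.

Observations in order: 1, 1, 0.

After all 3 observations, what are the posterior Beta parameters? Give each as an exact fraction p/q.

obs 1: x=1 → posterior Beta(15/4, 12)
obs 2: x=1 → posterior Beta(19/4, 12)
obs 3: x=0 → posterior Beta(19/4, 13)

alpha=19/4, beta=13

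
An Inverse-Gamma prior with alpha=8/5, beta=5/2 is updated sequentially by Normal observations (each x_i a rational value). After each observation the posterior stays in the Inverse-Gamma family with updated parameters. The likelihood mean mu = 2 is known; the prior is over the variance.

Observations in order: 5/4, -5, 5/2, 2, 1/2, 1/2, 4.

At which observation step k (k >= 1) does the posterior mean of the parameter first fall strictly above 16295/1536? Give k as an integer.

obs 1: x=5/4 → posterior Inverse-Gamma(21/10, 89/32)
obs 2: x=-5 → posterior Inverse-Gamma(13/5, 873/32)
obs 3: x=5/2 → posterior Inverse-Gamma(31/10, 877/32)
obs 4: x=2 → posterior Inverse-Gamma(18/5, 877/32)
obs 5: x=1/2 → posterior Inverse-Gamma(41/10, 913/32)
obs 6: x=1/2 → posterior Inverse-Gamma(23/5, 949/32)
obs 7: x=4 → posterior Inverse-Gamma(51/10, 1013/32)

k = 2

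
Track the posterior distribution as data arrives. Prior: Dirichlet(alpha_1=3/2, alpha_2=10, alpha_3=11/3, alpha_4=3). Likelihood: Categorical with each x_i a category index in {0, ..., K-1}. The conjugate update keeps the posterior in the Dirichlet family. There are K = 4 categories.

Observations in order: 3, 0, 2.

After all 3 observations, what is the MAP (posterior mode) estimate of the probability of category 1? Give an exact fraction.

54/103

obs 1: x=3 → posterior Dirichlet(3/2, 10, 11/3, 4)
obs 2: x=0 → posterior Dirichlet(5/2, 10, 11/3, 4)
obs 3: x=2 → posterior Dirichlet(5/2, 10, 14/3, 4)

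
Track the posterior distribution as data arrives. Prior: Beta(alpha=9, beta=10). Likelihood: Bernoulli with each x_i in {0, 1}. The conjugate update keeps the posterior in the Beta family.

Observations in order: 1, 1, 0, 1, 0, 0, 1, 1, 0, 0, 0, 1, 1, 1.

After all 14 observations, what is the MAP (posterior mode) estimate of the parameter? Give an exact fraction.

obs 1: x=1 → posterior Beta(10, 10)
obs 2: x=1 → posterior Beta(11, 10)
obs 3: x=0 → posterior Beta(11, 11)
obs 4: x=1 → posterior Beta(12, 11)
obs 5: x=0 → posterior Beta(12, 12)
obs 6: x=0 → posterior Beta(12, 13)
obs 7: x=1 → posterior Beta(13, 13)
obs 8: x=1 → posterior Beta(14, 13)
obs 9: x=0 → posterior Beta(14, 14)
obs 10: x=0 → posterior Beta(14, 15)
obs 11: x=0 → posterior Beta(14, 16)
obs 12: x=1 → posterior Beta(15, 16)
obs 13: x=1 → posterior Beta(16, 16)
obs 14: x=1 → posterior Beta(17, 16)

16/31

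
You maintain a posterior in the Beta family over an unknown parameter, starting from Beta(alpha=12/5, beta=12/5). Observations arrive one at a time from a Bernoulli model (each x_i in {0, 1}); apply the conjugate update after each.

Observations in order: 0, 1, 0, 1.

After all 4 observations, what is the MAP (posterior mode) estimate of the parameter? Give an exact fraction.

obs 1: x=0 → posterior Beta(12/5, 17/5)
obs 2: x=1 → posterior Beta(17/5, 17/5)
obs 3: x=0 → posterior Beta(17/5, 22/5)
obs 4: x=1 → posterior Beta(22/5, 22/5)

1/2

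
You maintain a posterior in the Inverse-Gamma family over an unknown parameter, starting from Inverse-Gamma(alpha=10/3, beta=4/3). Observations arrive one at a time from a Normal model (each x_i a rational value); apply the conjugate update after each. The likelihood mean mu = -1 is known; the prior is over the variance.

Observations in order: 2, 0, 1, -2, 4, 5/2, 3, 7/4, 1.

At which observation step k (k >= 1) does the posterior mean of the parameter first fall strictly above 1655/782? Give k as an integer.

k = 3

obs 1: x=2 → posterior Inverse-Gamma(23/6, 35/6)
obs 2: x=0 → posterior Inverse-Gamma(13/3, 19/3)
obs 3: x=1 → posterior Inverse-Gamma(29/6, 25/3)
obs 4: x=-2 → posterior Inverse-Gamma(16/3, 53/6)
obs 5: x=4 → posterior Inverse-Gamma(35/6, 64/3)
obs 6: x=5/2 → posterior Inverse-Gamma(19/3, 659/24)
obs 7: x=3 → posterior Inverse-Gamma(41/6, 851/24)
obs 8: x=7/4 → posterior Inverse-Gamma(22/3, 3767/96)
obs 9: x=1 → posterior Inverse-Gamma(47/6, 3959/96)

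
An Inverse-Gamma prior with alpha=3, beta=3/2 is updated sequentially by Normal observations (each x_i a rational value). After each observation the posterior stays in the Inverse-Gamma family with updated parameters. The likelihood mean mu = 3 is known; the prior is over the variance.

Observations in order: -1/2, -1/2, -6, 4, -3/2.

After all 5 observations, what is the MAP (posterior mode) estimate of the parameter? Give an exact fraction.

519/52

obs 1: x=-1/2 → posterior Inverse-Gamma(7/2, 61/8)
obs 2: x=-1/2 → posterior Inverse-Gamma(4, 55/4)
obs 3: x=-6 → posterior Inverse-Gamma(9/2, 217/4)
obs 4: x=4 → posterior Inverse-Gamma(5, 219/4)
obs 5: x=-3/2 → posterior Inverse-Gamma(11/2, 519/8)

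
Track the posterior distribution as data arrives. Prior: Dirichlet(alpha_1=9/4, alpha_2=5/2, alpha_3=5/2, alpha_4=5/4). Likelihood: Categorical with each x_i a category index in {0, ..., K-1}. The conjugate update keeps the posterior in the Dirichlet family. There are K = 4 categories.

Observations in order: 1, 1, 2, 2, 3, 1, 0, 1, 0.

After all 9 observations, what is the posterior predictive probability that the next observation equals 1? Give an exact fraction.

13/35

obs 1: x=1 → posterior Dirichlet(9/4, 7/2, 5/2, 5/4)
obs 2: x=1 → posterior Dirichlet(9/4, 9/2, 5/2, 5/4)
obs 3: x=2 → posterior Dirichlet(9/4, 9/2, 7/2, 5/4)
obs 4: x=2 → posterior Dirichlet(9/4, 9/2, 9/2, 5/4)
obs 5: x=3 → posterior Dirichlet(9/4, 9/2, 9/2, 9/4)
obs 6: x=1 → posterior Dirichlet(9/4, 11/2, 9/2, 9/4)
obs 7: x=0 → posterior Dirichlet(13/4, 11/2, 9/2, 9/4)
obs 8: x=1 → posterior Dirichlet(13/4, 13/2, 9/2, 9/4)
obs 9: x=0 → posterior Dirichlet(17/4, 13/2, 9/2, 9/4)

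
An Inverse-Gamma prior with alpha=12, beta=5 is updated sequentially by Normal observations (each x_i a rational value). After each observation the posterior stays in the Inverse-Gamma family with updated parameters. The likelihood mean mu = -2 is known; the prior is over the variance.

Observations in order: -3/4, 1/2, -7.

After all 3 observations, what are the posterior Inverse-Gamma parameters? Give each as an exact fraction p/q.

alpha=27/2, beta=685/32

obs 1: x=-3/4 → posterior Inverse-Gamma(25/2, 185/32)
obs 2: x=1/2 → posterior Inverse-Gamma(13, 285/32)
obs 3: x=-7 → posterior Inverse-Gamma(27/2, 685/32)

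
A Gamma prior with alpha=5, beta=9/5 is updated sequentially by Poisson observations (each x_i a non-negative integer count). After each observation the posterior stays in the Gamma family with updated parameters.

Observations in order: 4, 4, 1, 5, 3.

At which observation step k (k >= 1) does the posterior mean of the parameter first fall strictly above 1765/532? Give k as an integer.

obs 1: x=4 → posterior Gamma(9, 14/5)
obs 2: x=4 → posterior Gamma(13, 19/5)
obs 3: x=1 → posterior Gamma(14, 24/5)
obs 4: x=5 → posterior Gamma(19, 29/5)
obs 5: x=3 → posterior Gamma(22, 34/5)

k = 2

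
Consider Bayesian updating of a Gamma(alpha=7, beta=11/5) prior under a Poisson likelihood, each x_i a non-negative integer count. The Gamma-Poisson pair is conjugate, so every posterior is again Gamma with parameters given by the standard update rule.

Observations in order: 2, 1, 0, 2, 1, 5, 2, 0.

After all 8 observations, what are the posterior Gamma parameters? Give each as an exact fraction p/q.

obs 1: x=2 → posterior Gamma(9, 16/5)
obs 2: x=1 → posterior Gamma(10, 21/5)
obs 3: x=0 → posterior Gamma(10, 26/5)
obs 4: x=2 → posterior Gamma(12, 31/5)
obs 5: x=1 → posterior Gamma(13, 36/5)
obs 6: x=5 → posterior Gamma(18, 41/5)
obs 7: x=2 → posterior Gamma(20, 46/5)
obs 8: x=0 → posterior Gamma(20, 51/5)

alpha=20, beta=51/5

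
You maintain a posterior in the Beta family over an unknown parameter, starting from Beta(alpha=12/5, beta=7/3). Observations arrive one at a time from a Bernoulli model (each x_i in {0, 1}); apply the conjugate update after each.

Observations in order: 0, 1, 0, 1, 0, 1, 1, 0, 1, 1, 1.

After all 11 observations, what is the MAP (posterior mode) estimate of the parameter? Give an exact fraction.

63/103

obs 1: x=0 → posterior Beta(12/5, 10/3)
obs 2: x=1 → posterior Beta(17/5, 10/3)
obs 3: x=0 → posterior Beta(17/5, 13/3)
obs 4: x=1 → posterior Beta(22/5, 13/3)
obs 5: x=0 → posterior Beta(22/5, 16/3)
obs 6: x=1 → posterior Beta(27/5, 16/3)
obs 7: x=1 → posterior Beta(32/5, 16/3)
obs 8: x=0 → posterior Beta(32/5, 19/3)
obs 9: x=1 → posterior Beta(37/5, 19/3)
obs 10: x=1 → posterior Beta(42/5, 19/3)
obs 11: x=1 → posterior Beta(47/5, 19/3)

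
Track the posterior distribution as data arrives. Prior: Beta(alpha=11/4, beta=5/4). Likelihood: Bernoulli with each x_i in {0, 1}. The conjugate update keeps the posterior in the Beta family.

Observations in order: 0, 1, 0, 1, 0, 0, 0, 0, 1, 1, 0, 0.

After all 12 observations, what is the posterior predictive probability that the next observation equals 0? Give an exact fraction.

37/64

obs 1: x=0 → posterior Beta(11/4, 9/4)
obs 2: x=1 → posterior Beta(15/4, 9/4)
obs 3: x=0 → posterior Beta(15/4, 13/4)
obs 4: x=1 → posterior Beta(19/4, 13/4)
obs 5: x=0 → posterior Beta(19/4, 17/4)
obs 6: x=0 → posterior Beta(19/4, 21/4)
obs 7: x=0 → posterior Beta(19/4, 25/4)
obs 8: x=0 → posterior Beta(19/4, 29/4)
obs 9: x=1 → posterior Beta(23/4, 29/4)
obs 10: x=1 → posterior Beta(27/4, 29/4)
obs 11: x=0 → posterior Beta(27/4, 33/4)
obs 12: x=0 → posterior Beta(27/4, 37/4)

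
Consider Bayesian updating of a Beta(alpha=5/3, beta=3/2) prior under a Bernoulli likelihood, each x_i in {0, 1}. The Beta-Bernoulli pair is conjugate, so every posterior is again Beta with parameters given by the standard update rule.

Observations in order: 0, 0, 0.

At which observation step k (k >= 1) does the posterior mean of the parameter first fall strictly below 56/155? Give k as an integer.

k = 2

obs 1: x=0 → posterior Beta(5/3, 5/2)
obs 2: x=0 → posterior Beta(5/3, 7/2)
obs 3: x=0 → posterior Beta(5/3, 9/2)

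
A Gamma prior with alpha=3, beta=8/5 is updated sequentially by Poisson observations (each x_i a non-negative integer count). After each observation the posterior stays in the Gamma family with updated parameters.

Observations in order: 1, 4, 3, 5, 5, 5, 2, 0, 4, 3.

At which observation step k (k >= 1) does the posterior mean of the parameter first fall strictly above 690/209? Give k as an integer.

obs 1: x=1 → posterior Gamma(4, 13/5)
obs 2: x=4 → posterior Gamma(8, 18/5)
obs 3: x=3 → posterior Gamma(11, 23/5)
obs 4: x=5 → posterior Gamma(16, 28/5)
obs 5: x=5 → posterior Gamma(21, 33/5)
obs 6: x=5 → posterior Gamma(26, 38/5)
obs 7: x=2 → posterior Gamma(28, 43/5)
obs 8: x=0 → posterior Gamma(28, 48/5)
obs 9: x=4 → posterior Gamma(32, 53/5)
obs 10: x=3 → posterior Gamma(35, 58/5)

k = 6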